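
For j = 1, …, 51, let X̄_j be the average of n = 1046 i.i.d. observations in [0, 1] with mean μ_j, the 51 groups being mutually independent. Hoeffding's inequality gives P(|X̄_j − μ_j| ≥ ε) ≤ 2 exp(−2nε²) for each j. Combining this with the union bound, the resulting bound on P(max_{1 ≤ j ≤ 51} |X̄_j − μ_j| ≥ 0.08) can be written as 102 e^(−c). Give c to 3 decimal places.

13.389

Union bound over the 51 events: P(max_{1 ≤ j ≤ 51} |X̄_j − μ_j| ≥ 0.08) ≤ 51·2·exp(−2nε²) = 102 exp(−2·1046·0.08²).
So c = 2·1046·0.08² = 13.3888.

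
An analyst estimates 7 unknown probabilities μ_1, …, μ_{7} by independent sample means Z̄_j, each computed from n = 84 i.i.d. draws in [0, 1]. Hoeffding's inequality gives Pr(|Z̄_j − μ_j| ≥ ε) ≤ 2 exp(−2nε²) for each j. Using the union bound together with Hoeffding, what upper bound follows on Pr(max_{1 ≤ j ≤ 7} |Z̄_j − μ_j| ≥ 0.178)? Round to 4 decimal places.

Per-experiment Hoeffding bound: 2·exp(−2·84·0.178²) = 2·exp(−5.32291) = 0.0097571.
Union bound over 7 events: 7·0.0097571 = 0.06830.

0.0683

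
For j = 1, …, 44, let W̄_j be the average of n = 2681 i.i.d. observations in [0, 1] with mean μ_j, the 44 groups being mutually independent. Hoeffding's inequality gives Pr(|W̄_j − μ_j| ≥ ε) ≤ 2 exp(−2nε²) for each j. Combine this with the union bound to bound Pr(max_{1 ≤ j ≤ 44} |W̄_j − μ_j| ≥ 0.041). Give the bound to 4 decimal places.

Per-experiment Hoeffding bound: 2·exp(−2·2681·0.041²) = 2·exp(−9.01352) = 0.0002435.
Union bound over 44 events: 44·0.0002435 = 0.01071.

0.0107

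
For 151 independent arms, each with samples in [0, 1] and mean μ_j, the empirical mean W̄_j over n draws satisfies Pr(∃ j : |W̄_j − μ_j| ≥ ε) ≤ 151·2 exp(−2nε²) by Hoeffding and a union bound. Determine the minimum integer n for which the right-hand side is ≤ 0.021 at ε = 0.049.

Need 2·151·exp(−2nε²) ≤ 0.021, i.e. exp(−2nε²) ≤ 0.021/302.
So 2nε² ≥ ln(302/0.021) = 9.573660.
Hence n ≥ 9.573660/(2·0.049²) = 1993.682.
The smallest integer n is 1994.

1994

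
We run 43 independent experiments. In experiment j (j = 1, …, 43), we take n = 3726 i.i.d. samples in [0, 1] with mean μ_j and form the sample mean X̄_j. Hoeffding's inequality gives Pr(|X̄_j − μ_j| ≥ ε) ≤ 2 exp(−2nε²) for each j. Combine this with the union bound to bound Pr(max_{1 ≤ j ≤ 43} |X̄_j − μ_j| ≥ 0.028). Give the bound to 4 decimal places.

0.2496

Per-experiment Hoeffding bound: 2·exp(−2·3726·0.028²) = 2·exp(−5.84237) = 0.0058039.
Union bound over 43 events: 43·0.0058039 = 0.24957.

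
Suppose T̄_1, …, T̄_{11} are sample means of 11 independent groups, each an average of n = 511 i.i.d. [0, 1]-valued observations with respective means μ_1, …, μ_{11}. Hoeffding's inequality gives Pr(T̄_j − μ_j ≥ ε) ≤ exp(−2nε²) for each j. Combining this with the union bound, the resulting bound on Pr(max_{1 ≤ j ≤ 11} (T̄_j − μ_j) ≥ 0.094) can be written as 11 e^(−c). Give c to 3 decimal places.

9.030

Union bound over the 11 events: Pr(max_{1 ≤ j ≤ 11} (T̄_j − μ_j) ≥ 0.094) ≤ 11·exp(−2nε²) = 11 exp(−2·511·0.094²).
So c = 2·511·0.094² = 9.0304.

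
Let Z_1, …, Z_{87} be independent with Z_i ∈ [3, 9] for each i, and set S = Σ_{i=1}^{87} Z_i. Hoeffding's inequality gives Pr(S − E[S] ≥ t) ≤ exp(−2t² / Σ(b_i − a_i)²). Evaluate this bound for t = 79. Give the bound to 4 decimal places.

Σ(b_i − a_i)² = 87·(6)² = 3132.
Exponent = 2·79²/3132 = 3.9853.
Bound = exp(−3.9853) = 0.01859.

0.0186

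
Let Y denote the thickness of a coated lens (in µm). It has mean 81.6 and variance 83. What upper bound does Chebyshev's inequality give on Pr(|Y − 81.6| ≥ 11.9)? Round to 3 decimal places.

0.586

Chebyshev: Pr(|Y − μ| ≥ t) ≤ Var(Y)/t².
Bound = 83 / 141.61 = 0.5861.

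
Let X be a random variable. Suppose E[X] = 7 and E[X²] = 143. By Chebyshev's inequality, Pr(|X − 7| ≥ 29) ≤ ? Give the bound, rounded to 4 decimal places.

Var(X) = E[X²] − (E[X])² = 143 − 49 = 94.
Chebyshev's inequality: Pr(|X − μ| ≥ t) ≤ Var(X)/t² = 94/841 = 0.1118.

0.1118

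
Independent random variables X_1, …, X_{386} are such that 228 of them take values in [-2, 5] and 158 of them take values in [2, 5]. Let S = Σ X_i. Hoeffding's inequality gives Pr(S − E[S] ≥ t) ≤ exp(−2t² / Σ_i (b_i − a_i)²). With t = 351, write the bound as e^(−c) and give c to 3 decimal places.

19.565

Σ(b_i − a_i)² = 228·7² + 158·3² = 12594.
c = 2t² / 12594 = 2·351² / 12594 = 19.5650.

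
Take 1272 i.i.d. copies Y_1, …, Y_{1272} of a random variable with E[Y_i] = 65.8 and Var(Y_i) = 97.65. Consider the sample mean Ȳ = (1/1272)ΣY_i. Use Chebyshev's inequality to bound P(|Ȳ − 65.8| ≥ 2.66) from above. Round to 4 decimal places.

Var(Ȳ) = Var(Y_i)/n = 97.65/1272 = 0.076769.
Chebyshev: P(|Ȳ − 65.8| ≥ 2.66) ≤ Var(Ȳ)/(2.66)² = 97.65/(1272·2.66²) = 0.0108.

0.0108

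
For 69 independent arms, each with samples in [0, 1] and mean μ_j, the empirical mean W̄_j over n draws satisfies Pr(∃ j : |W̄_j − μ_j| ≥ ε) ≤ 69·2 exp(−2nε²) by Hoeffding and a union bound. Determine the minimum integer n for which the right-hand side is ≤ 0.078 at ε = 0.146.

176

Need 2·69·exp(−2nε²) ≤ 0.078, i.e. exp(−2nε²) ≤ 0.078/138.
So 2nε² ≥ ln(138/0.078) = 7.478300.
Hence n ≥ 7.478300/(2·0.146²) = 175.415.
The smallest integer n is 176.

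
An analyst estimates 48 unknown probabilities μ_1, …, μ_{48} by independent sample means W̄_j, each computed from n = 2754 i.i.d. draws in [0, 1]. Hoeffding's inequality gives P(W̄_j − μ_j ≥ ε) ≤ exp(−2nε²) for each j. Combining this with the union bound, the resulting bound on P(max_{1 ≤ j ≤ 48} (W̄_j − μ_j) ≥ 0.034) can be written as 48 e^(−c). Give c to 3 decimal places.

Union bound over the 48 events: P(max_{1 ≤ j ≤ 48} (W̄_j − μ_j) ≥ 0.034) ≤ 48·exp(−2nε²) = 48 exp(−2·2754·0.034²).
So c = 2·2754·0.034² = 6.3672.

6.367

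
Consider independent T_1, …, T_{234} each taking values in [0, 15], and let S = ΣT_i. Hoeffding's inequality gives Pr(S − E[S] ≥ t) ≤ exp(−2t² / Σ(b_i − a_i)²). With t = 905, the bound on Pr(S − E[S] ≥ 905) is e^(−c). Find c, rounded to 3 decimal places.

31.112

Σ(b_i − a_i)² = 234·(15)² = 52650.
c = 2t²/52650 = 2·905²/52650 = 31.1121.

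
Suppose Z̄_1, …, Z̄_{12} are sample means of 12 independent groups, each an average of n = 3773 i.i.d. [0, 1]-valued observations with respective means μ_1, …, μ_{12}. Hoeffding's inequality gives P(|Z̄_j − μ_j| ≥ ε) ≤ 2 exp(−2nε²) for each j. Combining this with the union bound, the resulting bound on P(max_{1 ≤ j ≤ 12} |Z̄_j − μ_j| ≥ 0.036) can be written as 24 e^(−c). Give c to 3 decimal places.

Union bound over the 12 events: P(max_{1 ≤ j ≤ 12} |Z̄_j − μ_j| ≥ 0.036) ≤ 12·2·exp(−2nε²) = 24 exp(−2·3773·0.036²).
So c = 2·3773·0.036² = 9.7796.

9.780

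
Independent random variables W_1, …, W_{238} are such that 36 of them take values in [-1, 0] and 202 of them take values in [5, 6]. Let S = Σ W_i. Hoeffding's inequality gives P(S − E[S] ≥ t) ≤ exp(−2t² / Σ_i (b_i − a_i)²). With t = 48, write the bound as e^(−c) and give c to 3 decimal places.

19.361

Σ(b_i − a_i)² = 36·1² + 202·1² = 238.
c = 2t² / 238 = 2·48² / 238 = 19.3613.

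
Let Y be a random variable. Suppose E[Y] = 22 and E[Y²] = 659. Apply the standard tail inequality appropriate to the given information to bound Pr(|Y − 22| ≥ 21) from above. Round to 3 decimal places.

0.397

The first two moments determine the variance, so Chebyshev's inequality is the sharpest standard bound available.
Var(Y) = E[Y²] − (E[Y])² = 659 − 484 = 175.
Chebyshev's inequality: Pr(|Y − μ| ≥ t) ≤ Var(Y)/t² = 175/441 = 0.3968.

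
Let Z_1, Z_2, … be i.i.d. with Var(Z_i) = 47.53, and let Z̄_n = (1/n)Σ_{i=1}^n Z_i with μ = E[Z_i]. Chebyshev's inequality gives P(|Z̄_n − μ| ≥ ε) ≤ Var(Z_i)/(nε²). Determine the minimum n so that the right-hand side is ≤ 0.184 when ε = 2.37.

46

Require 47.53/(n·2.37²) ≤ 0.184, i.e. n ≥ 47.53/(0.184·2.37²) = 45.989.
The smallest integer n is 46.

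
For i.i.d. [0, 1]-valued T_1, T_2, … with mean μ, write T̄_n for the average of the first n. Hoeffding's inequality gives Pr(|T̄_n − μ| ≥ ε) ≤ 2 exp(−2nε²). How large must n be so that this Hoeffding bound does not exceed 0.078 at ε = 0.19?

45

Require 2·exp(−2nε²) ≤ 0.078, i.e. 2nε² ≥ ln(2/0.078) = 3.244194.
So n ≥ 3.244194 / (2·0.19²) = 44.933.
The smallest integer n is 45.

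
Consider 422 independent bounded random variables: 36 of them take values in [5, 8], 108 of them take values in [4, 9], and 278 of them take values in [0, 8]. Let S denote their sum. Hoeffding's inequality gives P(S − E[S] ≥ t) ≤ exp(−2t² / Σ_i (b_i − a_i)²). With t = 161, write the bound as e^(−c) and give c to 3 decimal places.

Σ(b_i − a_i)² = 36·3² + 108·5² + 278·8² = 20816.
c = 2t² / 20816 = 2·161² / 20816 = 2.4905.

2.490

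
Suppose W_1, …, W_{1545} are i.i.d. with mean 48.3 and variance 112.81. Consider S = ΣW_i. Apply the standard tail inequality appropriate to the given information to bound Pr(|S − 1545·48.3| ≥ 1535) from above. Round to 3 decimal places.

With mean and variance of each term known, Chebyshev's inequality bounds the deviation of the sum (or sample mean).
Var(S) = n·Var(W_i) = 1545·112.81 = 174291.45.
Chebyshev: Pr(|S − 1545·48.3| ≥ 1535) ≤ Var(S)/1535² = 174291.45/2356225 = 0.0740.

0.074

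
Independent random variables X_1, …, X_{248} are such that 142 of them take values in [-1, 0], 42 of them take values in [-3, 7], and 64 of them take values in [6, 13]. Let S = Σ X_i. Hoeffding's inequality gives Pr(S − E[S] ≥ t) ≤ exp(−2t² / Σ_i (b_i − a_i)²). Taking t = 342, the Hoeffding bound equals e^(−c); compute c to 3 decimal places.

Σ(b_i − a_i)² = 142·1² + 42·10² + 64·7² = 7478.
c = 2t² / 7478 = 2·342² / 7478 = 31.2822.

31.282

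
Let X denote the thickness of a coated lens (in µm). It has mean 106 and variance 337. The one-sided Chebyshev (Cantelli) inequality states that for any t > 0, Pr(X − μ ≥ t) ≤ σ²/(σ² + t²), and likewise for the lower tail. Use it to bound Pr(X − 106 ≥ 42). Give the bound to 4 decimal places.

0.1604

Here σ² = 337 and t = 42, so σ² + t² = 2101.
Cantelli's bound: 337/2101 = 0.1604.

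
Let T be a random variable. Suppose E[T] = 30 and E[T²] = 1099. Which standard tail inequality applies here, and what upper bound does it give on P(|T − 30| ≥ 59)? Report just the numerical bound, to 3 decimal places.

0.057

The first two moments determine the variance, so Chebyshev's inequality is the sharpest standard bound available.
Var(T) = E[T²] − (E[T])² = 1099 − 900 = 199.
Chebyshev's inequality: P(|T − μ| ≥ t) ≤ Var(T)/t² = 199/3481 = 0.0572.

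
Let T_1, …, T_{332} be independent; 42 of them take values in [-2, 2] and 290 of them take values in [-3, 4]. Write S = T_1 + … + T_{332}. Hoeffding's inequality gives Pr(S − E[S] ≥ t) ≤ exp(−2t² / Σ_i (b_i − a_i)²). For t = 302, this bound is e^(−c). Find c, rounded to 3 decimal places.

Σ(b_i − a_i)² = 42·4² + 290·7² = 14882.
c = 2t² / 14882 = 2·302² / 14882 = 12.2570.

12.257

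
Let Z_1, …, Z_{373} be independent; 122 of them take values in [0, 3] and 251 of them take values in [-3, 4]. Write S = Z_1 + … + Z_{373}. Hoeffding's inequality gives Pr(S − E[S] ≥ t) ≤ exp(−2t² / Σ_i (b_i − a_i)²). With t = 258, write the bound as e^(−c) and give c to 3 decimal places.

9.937

Σ(b_i − a_i)² = 122·3² + 251·7² = 13397.
c = 2t² / 13397 = 2·258² / 13397 = 9.9372.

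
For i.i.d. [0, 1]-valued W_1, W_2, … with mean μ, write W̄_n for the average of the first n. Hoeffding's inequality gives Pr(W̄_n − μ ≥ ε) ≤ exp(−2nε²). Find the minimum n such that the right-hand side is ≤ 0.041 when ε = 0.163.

61

Require exp(−2nε²) ≤ 0.041, i.e. 2nε² ≥ ln(1/0.041) = 3.194183.
So n ≥ 3.194183 / (2·0.163²) = 60.111.
The smallest integer n is 61.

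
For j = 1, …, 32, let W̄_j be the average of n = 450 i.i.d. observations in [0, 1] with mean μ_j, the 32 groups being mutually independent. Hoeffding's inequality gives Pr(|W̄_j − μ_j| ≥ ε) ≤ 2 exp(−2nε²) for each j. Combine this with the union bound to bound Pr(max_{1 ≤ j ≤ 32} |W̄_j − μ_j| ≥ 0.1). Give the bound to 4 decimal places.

Per-experiment Hoeffding bound: 2·exp(−2·450·0.1²) = 2·exp(−9.00000) = 0.00024682.
Union bound over 32 events: 32·0.00024682 = 0.00790.

0.0079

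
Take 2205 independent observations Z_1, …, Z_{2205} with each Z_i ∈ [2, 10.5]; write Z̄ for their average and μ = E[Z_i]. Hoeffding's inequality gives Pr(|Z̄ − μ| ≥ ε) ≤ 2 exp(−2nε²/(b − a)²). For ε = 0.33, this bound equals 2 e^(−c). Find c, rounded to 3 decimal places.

c = 2nε²/(b − a)² = 2·2205·0.33² / 8.5² = 6.6470.

6.647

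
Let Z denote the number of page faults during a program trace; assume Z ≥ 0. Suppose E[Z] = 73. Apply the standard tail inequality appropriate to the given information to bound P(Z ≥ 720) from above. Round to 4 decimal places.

0.1014

Only the mean of a non-negative variable is known, so Markov's inequality is the applicable tail bound.
Markov's inequality: for a non-negative random variable, P(Z ≥ a) ≤ E[Z]/a.
Here E[Z] = 73 and a = 720, so the bound is 73/720 = 0.1014.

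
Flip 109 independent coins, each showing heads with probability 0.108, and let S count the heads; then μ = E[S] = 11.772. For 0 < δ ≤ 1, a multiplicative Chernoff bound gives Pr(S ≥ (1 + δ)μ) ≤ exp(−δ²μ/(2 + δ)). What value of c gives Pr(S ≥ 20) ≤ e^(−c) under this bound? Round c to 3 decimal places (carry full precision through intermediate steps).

Write 20 = (1 + δ)μ, so δ = 20/11.772 − 1 = 0.6989467…
Then the exponent is δ²μ/(2 + δ) = (20 − μ)² / (μ·(2 + δ)) = 2.130806.

2.131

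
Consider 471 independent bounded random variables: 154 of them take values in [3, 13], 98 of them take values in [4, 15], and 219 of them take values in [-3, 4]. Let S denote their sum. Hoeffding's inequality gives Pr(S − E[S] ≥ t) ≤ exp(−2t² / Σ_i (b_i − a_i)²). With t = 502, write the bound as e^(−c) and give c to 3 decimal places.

Σ(b_i − a_i)² = 154·10² + 98·11² + 219·7² = 37989.
c = 2t² / 37989 = 2·502² / 37989 = 13.2672.

13.267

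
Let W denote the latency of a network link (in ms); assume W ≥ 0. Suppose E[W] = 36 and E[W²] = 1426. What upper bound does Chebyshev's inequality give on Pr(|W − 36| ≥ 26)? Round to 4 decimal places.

0.1923

Var(W) = E[W²] − (E[W])² = 1426 − 1296 = 130.
Chebyshev's inequality: Pr(|W − μ| ≥ t) ≤ Var(W)/t² = 130/676 = 0.1923.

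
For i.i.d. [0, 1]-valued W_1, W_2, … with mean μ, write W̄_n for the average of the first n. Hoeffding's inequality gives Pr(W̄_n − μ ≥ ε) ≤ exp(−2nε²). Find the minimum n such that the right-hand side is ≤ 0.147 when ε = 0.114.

Require exp(−2nε²) ≤ 0.147, i.e. 2nε² ≥ ln(1/0.147) = 1.917323.
So n ≥ 1.917323 / (2·0.114²) = 73.766.
The smallest integer n is 74.

74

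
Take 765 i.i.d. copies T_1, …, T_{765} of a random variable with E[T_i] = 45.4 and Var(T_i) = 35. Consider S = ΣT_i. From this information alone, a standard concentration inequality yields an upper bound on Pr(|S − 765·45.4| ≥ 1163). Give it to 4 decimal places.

With mean and variance of each term known, Chebyshev's inequality bounds the deviation of the sum (or sample mean).
Var(S) = n·Var(T_i) = 765·35 = 26775.
Chebyshev: Pr(|S − 765·45.4| ≥ 1163) ≤ Var(S)/1163² = 26775/1352569 = 0.0198.

0.0198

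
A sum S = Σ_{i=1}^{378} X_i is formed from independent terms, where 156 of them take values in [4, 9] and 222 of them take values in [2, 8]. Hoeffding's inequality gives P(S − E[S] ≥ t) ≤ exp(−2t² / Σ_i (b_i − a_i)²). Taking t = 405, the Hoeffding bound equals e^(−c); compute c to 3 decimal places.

Σ(b_i − a_i)² = 156·5² + 222·6² = 11892.
c = 2t² / 11892 = 2·405² / 11892 = 27.5858.

27.586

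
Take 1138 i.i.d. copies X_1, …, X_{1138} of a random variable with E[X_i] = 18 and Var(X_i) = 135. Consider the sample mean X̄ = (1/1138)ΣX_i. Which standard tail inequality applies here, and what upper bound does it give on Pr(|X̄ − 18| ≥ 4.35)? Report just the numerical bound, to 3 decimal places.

With mean and variance of each term known, Chebyshev's inequality bounds the deviation of the sum (or sample mean).
Var(X̄) = Var(X_i)/n = 135/1138 = 0.11863.
Chebyshev: Pr(|X̄ − 18| ≥ 4.35) ≤ Var(X̄)/(4.35)² = 135/(1138·4.35²) = 0.0063.

0.006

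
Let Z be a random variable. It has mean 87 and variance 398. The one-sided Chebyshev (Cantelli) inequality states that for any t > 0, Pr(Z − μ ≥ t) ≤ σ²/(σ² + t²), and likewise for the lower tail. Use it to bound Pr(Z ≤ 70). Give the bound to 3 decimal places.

0.579

Here σ² = 398 and t = 17, so σ² + t² = 687.
Cantelli's bound: 398/687 = 0.5793.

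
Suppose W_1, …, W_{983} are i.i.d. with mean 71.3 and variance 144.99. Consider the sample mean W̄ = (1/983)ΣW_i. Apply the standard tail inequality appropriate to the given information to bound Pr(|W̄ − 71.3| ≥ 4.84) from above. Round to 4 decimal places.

With mean and variance of each term known, Chebyshev's inequality bounds the deviation of the sum (or sample mean).
Var(W̄) = Var(W_i)/n = 144.99/983 = 0.1475.
Chebyshev: Pr(|W̄ − 71.3| ≥ 4.84) ≤ Var(W̄)/(4.84)² = 144.99/(983·4.84²) = 0.0063.

0.0063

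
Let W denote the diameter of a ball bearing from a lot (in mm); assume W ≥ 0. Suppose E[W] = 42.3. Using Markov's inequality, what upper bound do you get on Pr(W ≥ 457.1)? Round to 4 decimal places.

Markov's inequality: for a non-negative random variable, Pr(W ≥ a) ≤ E[W]/a.
Here E[W] = 42.3 and a = 457.1, so the bound is 42.3/457.1 = 0.0925.

0.0925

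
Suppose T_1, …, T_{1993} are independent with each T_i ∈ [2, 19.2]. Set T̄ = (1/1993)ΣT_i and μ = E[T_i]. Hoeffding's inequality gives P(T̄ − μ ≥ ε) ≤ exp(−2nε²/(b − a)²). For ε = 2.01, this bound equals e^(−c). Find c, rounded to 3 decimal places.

54.434

c = 2nε²/(b − a)² = 2·1993·2.01² / 17.2² = 54.4343.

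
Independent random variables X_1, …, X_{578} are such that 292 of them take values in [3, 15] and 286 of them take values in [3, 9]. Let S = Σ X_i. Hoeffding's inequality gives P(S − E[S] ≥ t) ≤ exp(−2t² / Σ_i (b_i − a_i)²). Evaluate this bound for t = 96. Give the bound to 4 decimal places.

Σ(b_i − a_i)² = 292·12² + 286·6² = 52344.
Exponent = 2·96² / 52344 = 0.35213.
Bound = exp(−0.35213) = 0.70319.

0.7032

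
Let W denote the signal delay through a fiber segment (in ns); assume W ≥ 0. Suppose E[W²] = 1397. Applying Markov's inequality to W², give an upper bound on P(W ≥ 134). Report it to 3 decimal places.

0.078

Since W ≥ 0, the event {W ≥ 134} is the same as {W² ≥ 17956}.
Markov's inequality applied to W² gives P(W² ≥ 17956) ≤ E[W²]/17956 = 1397/17956 = 0.0778.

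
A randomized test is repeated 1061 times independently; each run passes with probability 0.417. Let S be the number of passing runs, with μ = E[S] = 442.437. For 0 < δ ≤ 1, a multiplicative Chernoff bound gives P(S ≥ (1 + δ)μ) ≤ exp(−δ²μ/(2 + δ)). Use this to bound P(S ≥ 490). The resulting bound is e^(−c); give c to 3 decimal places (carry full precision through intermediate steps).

Write 490 = (1 + δ)μ, so δ = 490/442.437 − 1 = 0.1075023…
Then the exponent is δ²μ/(2 + δ) = (490 − μ)² / (μ·(2 + δ)) = 2.426157.

2.426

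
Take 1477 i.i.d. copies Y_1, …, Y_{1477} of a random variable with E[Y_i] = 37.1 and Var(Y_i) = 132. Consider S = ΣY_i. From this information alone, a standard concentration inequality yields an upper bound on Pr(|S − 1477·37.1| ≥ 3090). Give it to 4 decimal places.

0.0204

With mean and variance of each term known, Chebyshev's inequality bounds the deviation of the sum (or sample mean).
Var(S) = n·Var(Y_i) = 1477·132 = 194964.
Chebyshev: Pr(|S − 1477·37.1| ≥ 3090) ≤ Var(S)/3090² = 194964/9548100 = 0.0204.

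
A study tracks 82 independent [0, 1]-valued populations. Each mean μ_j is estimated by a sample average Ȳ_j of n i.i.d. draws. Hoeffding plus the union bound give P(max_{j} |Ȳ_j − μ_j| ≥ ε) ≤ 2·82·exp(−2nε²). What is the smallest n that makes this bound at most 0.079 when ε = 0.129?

Need 2·82·exp(−2nε²) ≤ 0.079, i.e. exp(−2nε²) ≤ 0.079/164.
So 2nε² ≥ ln(164/0.079) = 7.638174.
Hence n ≥ 7.638174/(2·0.129²) = 229.499.
The smallest integer n is 230.

230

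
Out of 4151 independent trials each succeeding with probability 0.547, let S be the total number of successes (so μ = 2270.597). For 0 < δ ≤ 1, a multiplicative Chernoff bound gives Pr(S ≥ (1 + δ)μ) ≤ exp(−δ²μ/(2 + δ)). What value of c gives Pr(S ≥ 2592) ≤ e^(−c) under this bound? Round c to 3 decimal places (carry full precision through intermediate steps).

21.244

Write 2592 = (1 + δ)μ, so δ = 2592/2270.597 − 1 = 0.14155…
Then the exponent is δ²μ/(2 + δ) = (2592 − μ)² / (μ·(2 + δ)) = 21.243769.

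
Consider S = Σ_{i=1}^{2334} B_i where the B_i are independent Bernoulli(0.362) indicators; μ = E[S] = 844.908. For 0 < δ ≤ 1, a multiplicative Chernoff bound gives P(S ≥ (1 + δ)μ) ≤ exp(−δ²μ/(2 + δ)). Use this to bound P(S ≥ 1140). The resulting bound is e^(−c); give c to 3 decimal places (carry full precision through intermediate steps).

43.871

Write 1140 = (1 + δ)μ, so δ = 1140/844.908 − 1 = 0.3492593…
Then the exponent is δ²μ/(2 + δ) = (1140 − μ)² / (μ·(2 + δ)) = 43.870692.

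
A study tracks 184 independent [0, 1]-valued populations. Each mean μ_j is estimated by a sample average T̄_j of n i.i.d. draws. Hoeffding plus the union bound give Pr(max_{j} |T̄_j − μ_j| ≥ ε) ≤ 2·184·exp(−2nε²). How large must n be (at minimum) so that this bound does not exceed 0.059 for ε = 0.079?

701

Need 2·184·exp(−2nε²) ≤ 0.059, i.e. exp(−2nε²) ≤ 0.059/368.
So 2nε² ≥ ln(368/0.059) = 8.738301.
Hence n ≥ 8.738301/(2·0.079²) = 700.072.
The smallest integer n is 701.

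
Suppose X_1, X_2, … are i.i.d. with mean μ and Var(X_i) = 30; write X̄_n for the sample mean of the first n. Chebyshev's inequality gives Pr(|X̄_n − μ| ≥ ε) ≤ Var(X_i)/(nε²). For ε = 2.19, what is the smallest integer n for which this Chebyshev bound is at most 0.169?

38

Require 30/(n·2.19²) ≤ 0.169, i.e. n ≥ 30/(0.169·2.19²) = 37.012.
The smallest integer n is 38.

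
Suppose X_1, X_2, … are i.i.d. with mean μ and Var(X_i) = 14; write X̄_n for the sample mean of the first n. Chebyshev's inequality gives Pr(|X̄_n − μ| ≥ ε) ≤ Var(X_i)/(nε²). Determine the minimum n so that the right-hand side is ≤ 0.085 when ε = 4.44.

Require 14/(n·4.44²) ≤ 0.085, i.e. n ≥ 14/(0.085·4.44²) = 8.355.
The smallest integer n is 9.

9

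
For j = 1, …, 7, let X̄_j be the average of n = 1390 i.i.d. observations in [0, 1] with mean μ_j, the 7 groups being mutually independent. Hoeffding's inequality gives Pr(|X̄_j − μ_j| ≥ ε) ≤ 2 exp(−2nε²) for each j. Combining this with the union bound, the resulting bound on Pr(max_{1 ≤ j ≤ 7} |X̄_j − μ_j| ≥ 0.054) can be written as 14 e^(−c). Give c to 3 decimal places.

8.106

Union bound over the 7 events: Pr(max_{1 ≤ j ≤ 7} |X̄_j − μ_j| ≥ 0.054) ≤ 7·2·exp(−2nε²) = 14 exp(−2·1390·0.054²).
So c = 2·1390·0.054² = 8.1065.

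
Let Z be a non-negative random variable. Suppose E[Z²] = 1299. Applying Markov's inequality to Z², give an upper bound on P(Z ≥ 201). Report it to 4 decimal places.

0.0322

Since Z ≥ 0, the event {Z ≥ 201} is the same as {Z² ≥ 40401}.
Markov's inequality applied to Z² gives P(Z² ≥ 40401) ≤ E[Z²]/40401 = 1299/40401 = 0.0322.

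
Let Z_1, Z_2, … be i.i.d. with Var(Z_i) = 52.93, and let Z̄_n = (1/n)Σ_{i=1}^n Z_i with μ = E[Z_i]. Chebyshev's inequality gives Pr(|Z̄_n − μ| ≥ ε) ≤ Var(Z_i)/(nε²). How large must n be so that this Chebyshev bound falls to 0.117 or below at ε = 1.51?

199

Require 52.93/(n·1.51²) ≤ 0.117, i.e. n ≥ 52.93/(0.117·1.51²) = 198.409.
The smallest integer n is 199.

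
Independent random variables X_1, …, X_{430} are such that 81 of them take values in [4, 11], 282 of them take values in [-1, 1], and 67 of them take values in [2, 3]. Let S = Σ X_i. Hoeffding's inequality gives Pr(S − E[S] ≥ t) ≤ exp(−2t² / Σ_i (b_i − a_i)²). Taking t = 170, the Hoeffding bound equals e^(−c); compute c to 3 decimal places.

Σ(b_i − a_i)² = 81·7² + 282·2² + 67·1² = 5164.
c = 2t² / 5164 = 2·170² / 5164 = 11.1929.

11.193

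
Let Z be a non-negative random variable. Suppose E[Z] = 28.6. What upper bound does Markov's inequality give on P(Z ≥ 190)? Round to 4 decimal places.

Markov's inequality: for a non-negative random variable, P(Z ≥ a) ≤ E[Z]/a.
Here E[Z] = 28.6 and a = 190, so the bound is 28.6/190 = 0.1505.

0.1505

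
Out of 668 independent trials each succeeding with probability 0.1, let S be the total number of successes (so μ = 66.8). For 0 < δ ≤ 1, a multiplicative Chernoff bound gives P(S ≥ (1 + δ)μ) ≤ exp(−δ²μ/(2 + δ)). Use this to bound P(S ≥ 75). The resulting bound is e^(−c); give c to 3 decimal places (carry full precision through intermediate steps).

0.474

Write 75 = (1 + δ)μ, so δ = 75/66.8 − 1 = 0.1227545…
Then the exponent is δ²μ/(2 + δ) = (75 − μ)² / (μ·(2 + δ)) = 0.474189.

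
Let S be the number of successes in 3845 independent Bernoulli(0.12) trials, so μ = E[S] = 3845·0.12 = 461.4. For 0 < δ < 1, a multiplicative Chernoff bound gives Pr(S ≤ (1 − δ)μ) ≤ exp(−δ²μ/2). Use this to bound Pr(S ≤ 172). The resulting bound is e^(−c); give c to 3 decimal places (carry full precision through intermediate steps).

Write 172 = (1 − δ)μ, so δ = 1 − 172/461.4 = 0.6272215…
Then the exponent is δ²μ/2 = (μ − 172)²/(2μ) = 90.758951.

90.759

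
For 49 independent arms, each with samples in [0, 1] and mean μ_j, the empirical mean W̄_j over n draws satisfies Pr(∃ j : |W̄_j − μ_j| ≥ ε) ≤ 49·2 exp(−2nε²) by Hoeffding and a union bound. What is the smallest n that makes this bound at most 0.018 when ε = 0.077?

Need 2·49·exp(−2nε²) ≤ 0.018, i.e. exp(−2nε²) ≤ 0.018/98.
So 2nε² ≥ ln(98/0.018) = 8.602351.
Hence n ≥ 8.602351/(2·0.077²) = 725.447.
The smallest integer n is 726.

726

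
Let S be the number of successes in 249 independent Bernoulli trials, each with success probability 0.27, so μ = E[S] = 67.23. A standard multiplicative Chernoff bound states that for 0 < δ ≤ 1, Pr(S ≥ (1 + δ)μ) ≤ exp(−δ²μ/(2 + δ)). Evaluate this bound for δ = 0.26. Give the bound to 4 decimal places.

0.1339

Exponent = δ²μ/(2 + δ) = 0.26²·67.23/2.26 = 2.0110.
Bound = exp(−2.0110) = 0.13386.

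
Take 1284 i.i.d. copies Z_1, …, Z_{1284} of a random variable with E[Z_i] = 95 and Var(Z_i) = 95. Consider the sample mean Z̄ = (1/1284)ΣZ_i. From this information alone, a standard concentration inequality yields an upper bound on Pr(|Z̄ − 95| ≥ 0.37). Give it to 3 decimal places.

With mean and variance of each term known, Chebyshev's inequality bounds the deviation of the sum (or sample mean).
Var(Z̄) = Var(Z_i)/n = 95/1284 = 0.073988.
Chebyshev: Pr(|Z̄ − 95| ≥ 0.37) ≤ Var(Z̄)/(0.37)² = 95/(1284·0.37²) = 0.5404.

0.540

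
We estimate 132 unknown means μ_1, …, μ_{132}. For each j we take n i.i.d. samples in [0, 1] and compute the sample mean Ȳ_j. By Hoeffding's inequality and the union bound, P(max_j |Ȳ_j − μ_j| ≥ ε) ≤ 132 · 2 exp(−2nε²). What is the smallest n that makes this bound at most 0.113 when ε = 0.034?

3355

Need 2·132·exp(−2nε²) ≤ 0.113, i.e. exp(−2nε²) ≤ 0.113/264.
So 2nε² ≥ ln(264/0.113) = 7.756317.
Hence n ≥ 7.756317/(2·0.034²) = 3354.808.
The smallest integer n is 3355.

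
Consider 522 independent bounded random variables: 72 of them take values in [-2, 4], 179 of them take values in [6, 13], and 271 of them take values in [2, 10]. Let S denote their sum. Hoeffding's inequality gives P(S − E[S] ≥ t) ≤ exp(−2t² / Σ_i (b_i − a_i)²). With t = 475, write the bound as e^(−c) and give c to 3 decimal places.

15.719

Σ(b_i − a_i)² = 72·6² + 179·7² + 271·8² = 28707.
c = 2t² / 28707 = 2·475² / 28707 = 15.7192.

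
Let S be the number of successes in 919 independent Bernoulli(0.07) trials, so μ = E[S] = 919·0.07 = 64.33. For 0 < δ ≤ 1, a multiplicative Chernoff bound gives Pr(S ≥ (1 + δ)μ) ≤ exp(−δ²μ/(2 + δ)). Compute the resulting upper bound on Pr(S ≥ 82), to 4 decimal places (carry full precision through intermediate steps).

0.1184

Write 82 = (1 + δ)μ, so δ = 82/64.33 − 1 = 0.2746774…
Then the exponent is δ²μ/(2 + δ) = (82 − μ)² / (μ·(2 + δ)) = 2.133731.
Bound = exp(−2.133731) = 0.11839.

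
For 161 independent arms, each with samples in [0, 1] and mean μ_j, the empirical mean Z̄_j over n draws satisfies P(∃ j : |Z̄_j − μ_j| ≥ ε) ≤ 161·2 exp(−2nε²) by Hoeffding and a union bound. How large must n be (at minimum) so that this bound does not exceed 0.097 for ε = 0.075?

Need 2·161·exp(−2nε²) ≤ 0.097, i.e. exp(−2nε²) ≤ 0.097/322.
So 2nε² ≥ ln(322/0.097) = 8.107596.
Hence n ≥ 8.107596/(2·0.075²) = 720.675.
The smallest integer n is 721.

721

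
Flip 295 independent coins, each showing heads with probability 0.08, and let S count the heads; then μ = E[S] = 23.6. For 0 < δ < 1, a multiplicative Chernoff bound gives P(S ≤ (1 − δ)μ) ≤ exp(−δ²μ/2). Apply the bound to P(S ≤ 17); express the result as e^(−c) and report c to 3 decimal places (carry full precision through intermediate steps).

0.923

Write 17 = (1 − δ)μ, so δ = 1 − 17/23.6 = 0.279661…
Then the exponent is δ²μ/2 = (μ − 17)²/(2μ) = 0.922881.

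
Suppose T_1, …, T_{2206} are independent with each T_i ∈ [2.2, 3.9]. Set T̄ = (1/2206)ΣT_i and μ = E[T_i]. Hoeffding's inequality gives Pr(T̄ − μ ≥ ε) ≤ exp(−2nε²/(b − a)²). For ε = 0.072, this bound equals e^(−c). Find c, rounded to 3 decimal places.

c = 2nε²/(b − a)² = 2·2206·0.072² / 1.7² = 7.9141.

7.914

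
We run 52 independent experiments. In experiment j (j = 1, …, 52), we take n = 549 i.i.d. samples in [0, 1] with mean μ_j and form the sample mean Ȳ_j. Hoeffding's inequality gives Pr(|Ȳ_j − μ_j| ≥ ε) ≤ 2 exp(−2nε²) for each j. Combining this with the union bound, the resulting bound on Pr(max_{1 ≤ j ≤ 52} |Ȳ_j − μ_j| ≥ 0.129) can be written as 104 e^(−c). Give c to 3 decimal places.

Union bound over the 52 events: Pr(max_{1 ≤ j ≤ 52} |Ȳ_j − μ_j| ≥ 0.129) ≤ 52·2·exp(−2nε²) = 104 exp(−2·549·0.129²).
So c = 2·549·0.129² = 18.2718.

18.272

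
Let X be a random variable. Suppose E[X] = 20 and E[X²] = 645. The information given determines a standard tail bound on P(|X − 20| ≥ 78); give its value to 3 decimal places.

0.040

The first two moments determine the variance, so Chebyshev's inequality is the sharpest standard bound available.
Var(X) = E[X²] − (E[X])² = 645 − 400 = 245.
Chebyshev's inequality: P(|X − μ| ≥ t) ≤ Var(X)/t² = 245/6084 = 0.0403.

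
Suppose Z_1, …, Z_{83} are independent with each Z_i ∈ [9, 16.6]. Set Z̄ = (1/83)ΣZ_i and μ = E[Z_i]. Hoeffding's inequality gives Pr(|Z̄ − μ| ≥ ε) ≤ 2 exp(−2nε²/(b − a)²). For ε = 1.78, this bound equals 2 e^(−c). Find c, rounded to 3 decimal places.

9.106

c = 2nε²/(b − a)² = 2·83·1.78² / 7.6² = 9.1059.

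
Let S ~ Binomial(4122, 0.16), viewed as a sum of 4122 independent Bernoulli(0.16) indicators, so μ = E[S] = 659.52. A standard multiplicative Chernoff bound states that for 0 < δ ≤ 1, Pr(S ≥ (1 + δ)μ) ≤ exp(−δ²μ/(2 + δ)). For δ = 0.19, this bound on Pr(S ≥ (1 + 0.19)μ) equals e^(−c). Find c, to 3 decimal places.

c = δ²μ/(2 + δ) = 0.19²·659.52/(2 + 0.19) = 10.8715.

10.872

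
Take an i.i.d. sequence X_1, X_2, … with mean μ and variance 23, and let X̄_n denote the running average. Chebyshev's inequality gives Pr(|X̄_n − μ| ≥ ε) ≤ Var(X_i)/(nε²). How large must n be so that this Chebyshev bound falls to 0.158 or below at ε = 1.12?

117

Require 23/(n·1.12²) ≤ 0.158, i.e. n ≥ 23/(0.158·1.12²) = 116.047.
The smallest integer n is 117.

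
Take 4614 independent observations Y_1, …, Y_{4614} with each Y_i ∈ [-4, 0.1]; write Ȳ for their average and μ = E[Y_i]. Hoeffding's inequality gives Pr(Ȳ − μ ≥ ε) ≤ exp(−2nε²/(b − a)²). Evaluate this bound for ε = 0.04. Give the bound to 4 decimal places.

Exponent: 2nε²/(b − a)² = 2·4614·0.04² / 4.1² = 0.87833.
Bound = exp(−0.87833) = 0.41547.

0.4155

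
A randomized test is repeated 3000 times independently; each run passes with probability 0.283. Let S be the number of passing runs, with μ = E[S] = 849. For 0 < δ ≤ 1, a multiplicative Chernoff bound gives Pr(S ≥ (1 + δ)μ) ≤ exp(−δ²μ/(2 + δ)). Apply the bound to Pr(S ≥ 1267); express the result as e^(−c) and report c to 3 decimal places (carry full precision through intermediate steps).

82.573

Write 1267 = (1 + δ)μ, so δ = 1267/849 − 1 = 0.4923439…
Then the exponent is δ²μ/(2 + δ) = (1267 − μ)² / (μ·(2 + δ)) = 82.572779.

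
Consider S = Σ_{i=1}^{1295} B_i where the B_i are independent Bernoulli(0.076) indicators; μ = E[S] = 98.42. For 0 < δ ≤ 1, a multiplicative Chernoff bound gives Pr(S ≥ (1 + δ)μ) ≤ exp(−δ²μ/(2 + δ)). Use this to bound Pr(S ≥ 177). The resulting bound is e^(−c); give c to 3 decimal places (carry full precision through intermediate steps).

Write 177 = (1 + δ)μ, so δ = 177/98.42 − 1 = 0.798415…
Then the exponent is δ²μ/(2 + δ) = (177 − μ)² / (μ·(2 + δ)) = 22.419637.

22.420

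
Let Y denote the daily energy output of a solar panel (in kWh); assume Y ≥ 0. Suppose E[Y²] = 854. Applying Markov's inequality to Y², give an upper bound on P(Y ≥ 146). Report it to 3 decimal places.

0.040

Since Y ≥ 0, the event {Y ≥ 146} is the same as {Y² ≥ 21316}.
Markov's inequality applied to Y² gives P(Y² ≥ 21316) ≤ E[Y²]/21316 = 854/21316 = 0.0401.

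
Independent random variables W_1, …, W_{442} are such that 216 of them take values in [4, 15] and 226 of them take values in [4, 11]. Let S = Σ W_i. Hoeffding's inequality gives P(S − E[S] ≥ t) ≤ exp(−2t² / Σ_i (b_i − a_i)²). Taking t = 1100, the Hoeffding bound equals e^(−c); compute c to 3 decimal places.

65.036

Σ(b_i − a_i)² = 216·11² + 226·7² = 37210.
c = 2t² / 37210 = 2·1100² / 37210 = 65.0363.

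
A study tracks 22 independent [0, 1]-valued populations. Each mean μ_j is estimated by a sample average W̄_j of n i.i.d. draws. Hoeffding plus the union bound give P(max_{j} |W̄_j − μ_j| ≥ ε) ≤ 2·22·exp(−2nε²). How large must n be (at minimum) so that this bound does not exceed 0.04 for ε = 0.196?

Need 2·22·exp(−2nε²) ≤ 0.04, i.e. exp(−2nε²) ≤ 0.04/44.
So 2nε² ≥ ln(44/0.04) = 7.003065.
Hence n ≥ 7.003065/(2·0.196²) = 91.148.
The smallest integer n is 92.

92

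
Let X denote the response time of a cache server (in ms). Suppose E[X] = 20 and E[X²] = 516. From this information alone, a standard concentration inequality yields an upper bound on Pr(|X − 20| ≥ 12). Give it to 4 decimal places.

The first two moments determine the variance, so Chebyshev's inequality is the sharpest standard bound available.
Var(X) = E[X²] − (E[X])² = 516 − 400 = 116.
Chebyshev's inequality: Pr(|X − μ| ≥ t) ≤ Var(X)/t² = 116/144 = 0.8056.

0.8056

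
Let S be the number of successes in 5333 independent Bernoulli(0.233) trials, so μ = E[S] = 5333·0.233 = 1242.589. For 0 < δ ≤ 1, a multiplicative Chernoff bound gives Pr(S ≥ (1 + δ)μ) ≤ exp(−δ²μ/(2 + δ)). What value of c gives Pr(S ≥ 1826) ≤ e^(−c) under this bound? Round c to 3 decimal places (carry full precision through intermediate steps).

110.920

Write 1826 = (1 + δ)μ, so δ = 1826/1242.589 − 1 = 0.4695124…
Then the exponent is δ²μ/(2 + δ) = (1826 − μ)² / (μ·(2 + δ)) = 110.920164.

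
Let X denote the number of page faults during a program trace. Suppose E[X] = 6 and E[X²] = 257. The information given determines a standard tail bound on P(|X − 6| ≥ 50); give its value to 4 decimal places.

0.0884

The first two moments determine the variance, so Chebyshev's inequality is the sharpest standard bound available.
Var(X) = E[X²] − (E[X])² = 257 − 36 = 221.
Chebyshev's inequality: P(|X − μ| ≥ t) ≤ Var(X)/t² = 221/2500 = 0.0884.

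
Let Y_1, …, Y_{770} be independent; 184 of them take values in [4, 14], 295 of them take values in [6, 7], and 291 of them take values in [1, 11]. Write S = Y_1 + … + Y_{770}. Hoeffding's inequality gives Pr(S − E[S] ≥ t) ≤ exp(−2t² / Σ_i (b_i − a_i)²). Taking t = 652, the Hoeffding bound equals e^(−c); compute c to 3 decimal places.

Σ(b_i − a_i)² = 184·10² + 295·1² + 291·10² = 47795.
c = 2t² / 47795 = 2·652² / 47795 = 17.7886.

17.789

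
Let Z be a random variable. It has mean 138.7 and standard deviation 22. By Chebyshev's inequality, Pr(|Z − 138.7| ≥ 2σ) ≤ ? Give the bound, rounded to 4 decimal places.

0.2500

Chebyshev: Pr(|Z − μ| ≥ t) ≤ Var(Z)/t².
Var(Z) = σ² = 22² = 484.
t = 2·22 = 44.
Bound = 484 / 1936 = 0.2500.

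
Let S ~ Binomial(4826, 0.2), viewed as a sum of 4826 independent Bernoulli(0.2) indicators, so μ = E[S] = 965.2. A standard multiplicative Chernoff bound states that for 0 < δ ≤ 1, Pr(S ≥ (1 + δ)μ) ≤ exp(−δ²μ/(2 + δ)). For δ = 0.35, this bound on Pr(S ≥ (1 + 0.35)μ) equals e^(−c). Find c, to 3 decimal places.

c = δ²μ/(2 + δ) = 0.35²·965.2/(2 + 0.35) = 50.3136.

50.314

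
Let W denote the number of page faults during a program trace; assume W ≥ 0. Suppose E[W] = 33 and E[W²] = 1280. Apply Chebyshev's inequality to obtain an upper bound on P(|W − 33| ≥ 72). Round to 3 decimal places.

Var(W) = E[W²] − (E[W])² = 1280 − 1089 = 191.
Chebyshev's inequality: P(|W − μ| ≥ t) ≤ Var(W)/t² = 191/5184 = 0.0368.

0.037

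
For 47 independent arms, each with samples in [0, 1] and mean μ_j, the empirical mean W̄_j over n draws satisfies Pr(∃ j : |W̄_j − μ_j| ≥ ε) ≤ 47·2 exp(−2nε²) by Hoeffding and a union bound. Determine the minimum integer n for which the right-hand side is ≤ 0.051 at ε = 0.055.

1243

Need 2·47·exp(−2nε²) ≤ 0.051, i.e. exp(−2nε²) ≤ 0.051/94.
So 2nε² ≥ ln(94/0.051) = 7.519224.
Hence n ≥ 7.519224/(2·0.055²) = 1242.847.
The smallest integer n is 1243.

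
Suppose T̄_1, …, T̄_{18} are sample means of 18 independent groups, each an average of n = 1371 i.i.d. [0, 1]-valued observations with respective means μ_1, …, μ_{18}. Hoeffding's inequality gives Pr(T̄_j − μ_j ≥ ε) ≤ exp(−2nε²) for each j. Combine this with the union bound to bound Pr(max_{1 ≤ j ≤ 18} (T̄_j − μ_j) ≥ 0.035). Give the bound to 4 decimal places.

0.6259

Per-experiment Hoeffding bound: exp(−2·1371·0.035²) = exp(−3.35895) = 0.034772.
Union bound over 18 events: 18·0.034772 = 0.62589.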